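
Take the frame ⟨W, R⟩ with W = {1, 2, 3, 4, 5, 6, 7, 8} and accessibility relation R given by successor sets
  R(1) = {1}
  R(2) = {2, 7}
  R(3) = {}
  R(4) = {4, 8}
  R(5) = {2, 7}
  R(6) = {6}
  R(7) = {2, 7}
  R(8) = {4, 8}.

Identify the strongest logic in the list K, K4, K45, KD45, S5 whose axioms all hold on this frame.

Transitive (axiom 4): yes — every two-step R-path is closed by a direct edge.
Euclidean (axiom 5): yes — any two successors of a common world are R-related.
Serial (axiom D): no — 3 has no R-successor.
Reflexive (axiom T): no — 3 is not related to itself.
So F validates K, K4, K45; KD45 would additionally require R to be serial. The strongest is K45.

K45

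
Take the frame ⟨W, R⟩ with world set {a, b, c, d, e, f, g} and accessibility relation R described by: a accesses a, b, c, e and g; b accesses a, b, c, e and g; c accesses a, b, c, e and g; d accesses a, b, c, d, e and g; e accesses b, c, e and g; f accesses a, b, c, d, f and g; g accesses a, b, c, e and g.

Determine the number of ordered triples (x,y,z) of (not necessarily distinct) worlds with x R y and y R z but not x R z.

8

Enumerating: (e,b,a), (e,c,a), (e,g,a), (f,a,e), (f,b,e), (f,c,e), (f,d,e), (f,g,e).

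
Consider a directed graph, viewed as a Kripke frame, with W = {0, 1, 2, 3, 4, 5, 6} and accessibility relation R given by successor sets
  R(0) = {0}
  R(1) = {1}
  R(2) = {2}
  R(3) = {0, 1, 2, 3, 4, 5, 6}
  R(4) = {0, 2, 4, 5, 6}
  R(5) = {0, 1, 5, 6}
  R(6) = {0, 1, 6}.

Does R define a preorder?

No

Reflexive: yes — every world is R-related to itself.
Transitive: no — 4 R 5 and 5 R 1, but not 4 R 1.
So R is not a preorder.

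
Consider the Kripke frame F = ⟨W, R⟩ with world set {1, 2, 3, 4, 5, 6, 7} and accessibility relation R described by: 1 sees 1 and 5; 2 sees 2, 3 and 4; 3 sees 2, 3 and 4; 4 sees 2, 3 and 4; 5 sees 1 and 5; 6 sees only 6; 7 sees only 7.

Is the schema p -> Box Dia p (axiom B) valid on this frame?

Yes

By correspondence theory, B is valid on a frame iff R is symmetric.
Symmetric: yes — every pair in R has its reverse in R.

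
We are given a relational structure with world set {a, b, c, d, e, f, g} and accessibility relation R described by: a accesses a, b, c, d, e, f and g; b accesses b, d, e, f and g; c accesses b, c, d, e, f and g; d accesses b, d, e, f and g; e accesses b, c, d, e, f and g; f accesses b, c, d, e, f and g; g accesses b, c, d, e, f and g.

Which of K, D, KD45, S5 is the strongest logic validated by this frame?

Serial (axiom D): yes — every world has a successor (e.g. a R a).
Euclidean (axiom 5): no — a R b and a R c, but not b R c.
Transitive (axiom 4): no — b R e and e R c, but not b R c.
Reflexive (axiom T): yes — every world is R-related to itself.
So F validates K, D; KD45 would additionally require R to be Euclidean and transitive. The strongest is D.

D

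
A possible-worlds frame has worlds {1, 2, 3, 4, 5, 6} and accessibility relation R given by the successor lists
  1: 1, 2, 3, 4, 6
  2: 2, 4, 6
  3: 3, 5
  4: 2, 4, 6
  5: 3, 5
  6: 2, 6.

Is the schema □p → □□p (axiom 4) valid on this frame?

By correspondence theory, 4 is valid on a frame iff R is transitive.
Transitive: no — 1 R 3 and 3 R 5, but not 1 R 5.

No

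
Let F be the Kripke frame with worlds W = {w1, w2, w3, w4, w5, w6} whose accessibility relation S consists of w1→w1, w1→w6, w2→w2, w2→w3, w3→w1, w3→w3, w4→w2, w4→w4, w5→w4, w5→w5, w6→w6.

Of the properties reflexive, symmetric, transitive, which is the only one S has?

Reflexive: yes — every world is S-related to itself.
Symmetric: no — w1 S w6 but not w6 S w1.
Transitive: no — w2 S w3 and w3 S w1, but not w2 S w1.
Only reflexive holds.

reflexive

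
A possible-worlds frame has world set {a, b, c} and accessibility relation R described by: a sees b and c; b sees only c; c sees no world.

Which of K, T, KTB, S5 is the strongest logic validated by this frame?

Reflexive (axiom T): no — a is not related to itself.
Symmetric (axiom B): no — a R b but not b R a.
Euclidean (axiom 5): no — a R c and a R b, but not c R b.
So F validates K; T would additionally require R to be reflexive. The strongest is K.

K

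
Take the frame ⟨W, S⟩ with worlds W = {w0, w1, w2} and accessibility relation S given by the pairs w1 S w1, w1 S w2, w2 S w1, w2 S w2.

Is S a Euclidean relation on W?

Yes

Euclidean: yes — any two successors of a common world are S-related.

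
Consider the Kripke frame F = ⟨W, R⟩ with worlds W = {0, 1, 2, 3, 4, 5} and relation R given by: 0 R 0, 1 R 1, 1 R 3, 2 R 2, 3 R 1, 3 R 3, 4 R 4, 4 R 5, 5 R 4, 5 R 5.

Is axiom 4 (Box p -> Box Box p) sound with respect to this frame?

Axiom 4 corresponds to the accessibility relation being transitive.
Transitive: yes — every two-step R-path is closed by a direct edge.

Yes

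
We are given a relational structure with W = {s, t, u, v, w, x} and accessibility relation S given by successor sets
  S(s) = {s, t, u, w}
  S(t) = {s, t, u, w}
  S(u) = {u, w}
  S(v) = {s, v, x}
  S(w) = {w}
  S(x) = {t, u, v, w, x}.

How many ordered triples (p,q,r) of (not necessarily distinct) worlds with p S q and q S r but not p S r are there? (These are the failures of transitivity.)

Enumerating: (v,s,t), (v,s,u), (v,s,w), (v,x,t), (v,x,u), (v,x,w), (x,t,s), (x,v,s).

8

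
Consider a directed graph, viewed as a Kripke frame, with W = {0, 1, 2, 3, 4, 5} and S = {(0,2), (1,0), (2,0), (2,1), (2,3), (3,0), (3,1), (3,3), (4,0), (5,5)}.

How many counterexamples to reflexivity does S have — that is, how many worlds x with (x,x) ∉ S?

4

Enumerating: 0, 1, 2, 4.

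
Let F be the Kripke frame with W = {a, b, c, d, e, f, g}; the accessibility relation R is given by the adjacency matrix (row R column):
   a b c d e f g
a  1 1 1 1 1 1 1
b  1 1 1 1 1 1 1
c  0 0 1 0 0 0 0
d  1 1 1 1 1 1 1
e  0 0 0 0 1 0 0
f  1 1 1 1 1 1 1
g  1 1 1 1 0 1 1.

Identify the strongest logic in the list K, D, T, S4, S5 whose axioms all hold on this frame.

Serial (axiom D): yes — every world has a successor (e.g. a R a).
Reflexive (axiom T): yes — every world is R-related to itself.
Transitive (axiom 4): no — g R a and a R e, but not g R e.
Euclidean (axiom 5): no — a R c and a R b, but not c R b.
So F validates K, D, T; S4 would additionally require R to be transitive. The strongest is T.

T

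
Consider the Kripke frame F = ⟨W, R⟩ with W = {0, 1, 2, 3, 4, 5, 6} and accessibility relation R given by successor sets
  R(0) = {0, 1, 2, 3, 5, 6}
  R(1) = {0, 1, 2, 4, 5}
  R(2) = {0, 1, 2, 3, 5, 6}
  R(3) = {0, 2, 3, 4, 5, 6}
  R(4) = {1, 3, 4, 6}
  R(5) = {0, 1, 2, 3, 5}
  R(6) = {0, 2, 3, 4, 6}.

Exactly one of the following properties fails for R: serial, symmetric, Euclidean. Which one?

Serial: yes — every world has a successor (e.g. 0 R 0).
Symmetric: yes — every pair in R has its reverse in R.
Euclidean: no — 0 R 1 and 0 R 3, but not 1 R 3.
Only Euclidean fails.

Euclidean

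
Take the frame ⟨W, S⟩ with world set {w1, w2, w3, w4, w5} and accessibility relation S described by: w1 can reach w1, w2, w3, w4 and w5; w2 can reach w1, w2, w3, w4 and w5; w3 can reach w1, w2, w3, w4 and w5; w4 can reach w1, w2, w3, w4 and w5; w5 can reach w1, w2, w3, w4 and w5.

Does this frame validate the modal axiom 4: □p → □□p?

Yes

By correspondence theory, 4 is valid on a frame iff S is transitive.
Transitive: yes — every two-step S-path is closed by a direct edge.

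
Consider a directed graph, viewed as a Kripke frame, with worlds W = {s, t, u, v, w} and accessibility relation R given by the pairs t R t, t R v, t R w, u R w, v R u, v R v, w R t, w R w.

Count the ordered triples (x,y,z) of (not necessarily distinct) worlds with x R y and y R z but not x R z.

Enumerating: (t,v,u), (u,w,t), (v,u,w), (w,t,v).

4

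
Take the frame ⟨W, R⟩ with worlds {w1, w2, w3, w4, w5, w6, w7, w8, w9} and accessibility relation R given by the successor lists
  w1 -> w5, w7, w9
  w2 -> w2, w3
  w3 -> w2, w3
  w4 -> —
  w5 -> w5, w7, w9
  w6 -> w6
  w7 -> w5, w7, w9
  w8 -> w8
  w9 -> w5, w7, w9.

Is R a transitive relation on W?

Yes

Transitive: yes — every two-step R-path is closed by a direct edge.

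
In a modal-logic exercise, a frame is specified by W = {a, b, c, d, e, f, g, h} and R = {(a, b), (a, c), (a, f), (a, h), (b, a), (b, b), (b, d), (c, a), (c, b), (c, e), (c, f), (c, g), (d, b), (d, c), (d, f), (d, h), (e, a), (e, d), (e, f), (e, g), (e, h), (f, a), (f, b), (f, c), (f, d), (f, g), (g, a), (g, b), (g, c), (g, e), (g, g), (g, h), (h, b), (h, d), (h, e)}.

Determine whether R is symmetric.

Symmetric: no — a R h but not h R a.

No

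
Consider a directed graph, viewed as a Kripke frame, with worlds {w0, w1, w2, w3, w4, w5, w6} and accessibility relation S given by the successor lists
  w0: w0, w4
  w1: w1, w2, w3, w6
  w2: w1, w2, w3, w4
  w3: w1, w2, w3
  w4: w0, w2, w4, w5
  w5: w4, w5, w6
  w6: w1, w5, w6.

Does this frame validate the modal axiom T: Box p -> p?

Yes

By correspondence theory, T is valid on a frame iff S is reflexive.
Reflexive: yes — every world is S-related to itself.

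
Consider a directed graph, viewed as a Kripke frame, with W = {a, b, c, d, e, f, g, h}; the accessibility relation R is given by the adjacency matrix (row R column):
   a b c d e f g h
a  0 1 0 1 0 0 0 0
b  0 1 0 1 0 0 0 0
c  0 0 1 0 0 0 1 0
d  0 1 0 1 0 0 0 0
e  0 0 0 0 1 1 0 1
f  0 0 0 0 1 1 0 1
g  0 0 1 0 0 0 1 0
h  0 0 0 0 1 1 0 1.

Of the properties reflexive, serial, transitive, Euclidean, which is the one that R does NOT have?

reflexive

Reflexive: no — a is not related to itself.
Serial: yes — every world has a successor (e.g. a R b).
Transitive: yes — every two-step R-path is closed by a direct edge.
Euclidean: yes — any two successors of a common world are R-related.
Only reflexive fails.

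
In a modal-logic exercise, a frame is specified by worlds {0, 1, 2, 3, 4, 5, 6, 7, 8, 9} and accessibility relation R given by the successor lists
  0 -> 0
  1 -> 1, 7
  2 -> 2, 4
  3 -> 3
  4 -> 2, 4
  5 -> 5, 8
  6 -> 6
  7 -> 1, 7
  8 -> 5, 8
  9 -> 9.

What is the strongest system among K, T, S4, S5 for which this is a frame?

S5

Reflexive (axiom T): yes — every world is R-related to itself.
Transitive (axiom 4): yes — every two-step R-path is closed by a direct edge.
Euclidean (axiom 5): yes — any two successors of a common world are R-related.
So F validates K, T, S4, S5. The strongest is S5.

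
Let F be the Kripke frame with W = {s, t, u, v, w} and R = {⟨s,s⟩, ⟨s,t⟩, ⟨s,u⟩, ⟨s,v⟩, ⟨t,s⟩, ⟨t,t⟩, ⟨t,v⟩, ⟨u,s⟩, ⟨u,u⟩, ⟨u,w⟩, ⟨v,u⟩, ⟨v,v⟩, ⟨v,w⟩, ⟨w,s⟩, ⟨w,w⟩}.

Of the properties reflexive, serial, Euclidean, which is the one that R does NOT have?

Reflexive: yes — every world is R-related to itself.
Serial: yes — every world has a successor (e.g. s R s).
Euclidean: no — s R t and s R u, but not t R u.
Only Euclidean fails.

Euclidean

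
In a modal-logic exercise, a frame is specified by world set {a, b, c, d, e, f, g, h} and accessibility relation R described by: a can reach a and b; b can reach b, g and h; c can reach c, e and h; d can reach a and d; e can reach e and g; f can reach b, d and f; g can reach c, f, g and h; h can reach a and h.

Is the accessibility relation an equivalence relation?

No

Reflexive: yes — every world is R-related to itself.
Symmetric: no — a R b but not b R a.
Transitive: no — a R b and b R g, but not a R g.
So R is not an equivalence relation.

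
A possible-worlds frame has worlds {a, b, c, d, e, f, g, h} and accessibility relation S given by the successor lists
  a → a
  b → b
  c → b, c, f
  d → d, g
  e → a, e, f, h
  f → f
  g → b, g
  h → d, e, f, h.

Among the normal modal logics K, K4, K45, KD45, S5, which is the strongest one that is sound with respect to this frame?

K

Transitive (axiom 4): no — d S g and g S b, but not d S b.
Euclidean (axiom 5): no — c S b and c S f, but not b S f.
Serial (axiom D): yes — every world has a successor (e.g. a S a).
Reflexive (axiom T): yes — every world is S-related to itself.
So F validates K; K4 would additionally require S to be transitive. The strongest is K.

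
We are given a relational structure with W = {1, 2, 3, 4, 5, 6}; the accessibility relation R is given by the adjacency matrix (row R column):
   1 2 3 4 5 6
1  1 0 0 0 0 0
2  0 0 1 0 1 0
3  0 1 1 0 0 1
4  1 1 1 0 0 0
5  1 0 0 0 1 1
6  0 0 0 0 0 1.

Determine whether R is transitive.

Transitive: no — 2 R 3 and 3 R 6, but not 2 R 6.

No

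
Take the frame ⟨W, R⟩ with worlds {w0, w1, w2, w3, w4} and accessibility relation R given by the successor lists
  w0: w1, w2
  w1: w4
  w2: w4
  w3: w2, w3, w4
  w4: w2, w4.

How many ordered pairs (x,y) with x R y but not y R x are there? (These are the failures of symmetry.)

5

Enumerating: (w0,w1), (w0,w2), (w1,w4), (w3,w2), (w3,w4).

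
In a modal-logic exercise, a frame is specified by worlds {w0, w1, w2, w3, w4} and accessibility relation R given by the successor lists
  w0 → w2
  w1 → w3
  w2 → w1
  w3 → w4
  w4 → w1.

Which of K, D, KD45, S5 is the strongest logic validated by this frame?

D

Serial (axiom D): yes — every world has a successor (e.g. w0 R w2).
Euclidean (axiom 5): no — w0 R w2 and w0 R w2, but not w2 R w2.
Transitive (axiom 4): no — w0 R w2 and w2 R w1, but not w0 R w1.
Reflexive (axiom T): no — w0 is not related to itself.
So F validates K, D; KD45 would additionally require R to be Euclidean and transitive. The strongest is D.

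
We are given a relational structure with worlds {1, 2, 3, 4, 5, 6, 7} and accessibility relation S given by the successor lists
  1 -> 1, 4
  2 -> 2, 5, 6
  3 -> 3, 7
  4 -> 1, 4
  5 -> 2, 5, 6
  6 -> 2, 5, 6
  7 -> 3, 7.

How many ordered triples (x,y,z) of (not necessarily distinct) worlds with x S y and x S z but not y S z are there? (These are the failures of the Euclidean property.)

S is Euclidean; there are no such tuples.

0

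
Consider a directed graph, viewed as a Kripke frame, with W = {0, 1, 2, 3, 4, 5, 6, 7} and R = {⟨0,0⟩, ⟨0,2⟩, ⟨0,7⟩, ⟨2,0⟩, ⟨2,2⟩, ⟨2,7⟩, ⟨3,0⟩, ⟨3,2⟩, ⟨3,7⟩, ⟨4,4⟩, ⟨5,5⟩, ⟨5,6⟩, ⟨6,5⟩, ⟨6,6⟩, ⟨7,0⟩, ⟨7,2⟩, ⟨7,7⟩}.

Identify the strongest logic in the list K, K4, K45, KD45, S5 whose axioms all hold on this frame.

K45

Transitive (axiom 4): yes — every two-step R-path is closed by a direct edge.
Euclidean (axiom 5): yes — any two successors of a common world are R-related.
Serial (axiom D): no — 1 has no R-successor.
Reflexive (axiom T): no — 1 is not related to itself.
So F validates K, K4, K45; KD45 would additionally require R to be serial. The strongest is K45.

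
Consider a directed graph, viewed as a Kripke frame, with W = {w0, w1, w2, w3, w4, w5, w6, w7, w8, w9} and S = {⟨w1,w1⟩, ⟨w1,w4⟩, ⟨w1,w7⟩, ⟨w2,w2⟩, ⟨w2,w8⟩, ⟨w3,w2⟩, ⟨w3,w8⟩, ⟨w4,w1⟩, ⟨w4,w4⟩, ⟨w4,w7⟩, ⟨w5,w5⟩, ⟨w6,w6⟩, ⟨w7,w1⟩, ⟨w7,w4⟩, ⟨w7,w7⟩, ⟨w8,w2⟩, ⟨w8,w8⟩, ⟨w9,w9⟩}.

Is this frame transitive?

Yes

Transitive: yes — every two-step S-path is closed by a direct edge.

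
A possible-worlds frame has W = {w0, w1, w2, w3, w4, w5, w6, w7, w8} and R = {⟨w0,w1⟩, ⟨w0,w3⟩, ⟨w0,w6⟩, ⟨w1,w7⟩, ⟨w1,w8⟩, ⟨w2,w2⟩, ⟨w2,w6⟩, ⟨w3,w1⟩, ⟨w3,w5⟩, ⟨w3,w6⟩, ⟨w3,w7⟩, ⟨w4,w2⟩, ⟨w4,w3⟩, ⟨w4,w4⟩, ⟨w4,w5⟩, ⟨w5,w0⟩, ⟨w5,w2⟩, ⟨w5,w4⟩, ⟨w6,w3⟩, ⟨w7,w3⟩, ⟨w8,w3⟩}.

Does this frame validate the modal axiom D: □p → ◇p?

Axiom D corresponds to the accessibility relation being serial.
Serial: yes — every world has a successor (e.g. w0 R w1).

Yes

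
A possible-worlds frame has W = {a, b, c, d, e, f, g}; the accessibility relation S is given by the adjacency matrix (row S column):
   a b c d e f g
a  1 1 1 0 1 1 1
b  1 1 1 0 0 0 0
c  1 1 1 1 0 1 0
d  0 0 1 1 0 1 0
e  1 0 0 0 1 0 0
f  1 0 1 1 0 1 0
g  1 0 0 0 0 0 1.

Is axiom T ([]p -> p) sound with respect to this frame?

By correspondence theory, T is valid on a frame iff S is reflexive.
Reflexive: yes — every world is S-related to itself.

Yes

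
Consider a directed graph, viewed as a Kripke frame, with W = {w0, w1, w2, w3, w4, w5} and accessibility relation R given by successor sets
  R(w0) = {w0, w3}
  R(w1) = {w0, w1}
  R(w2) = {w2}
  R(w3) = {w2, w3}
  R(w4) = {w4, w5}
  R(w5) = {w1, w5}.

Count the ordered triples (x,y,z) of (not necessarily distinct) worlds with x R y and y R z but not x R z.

Enumerating: (w0,w3,w2), (w1,w0,w3), (w4,w5,w1), (w5,w1,w0).

4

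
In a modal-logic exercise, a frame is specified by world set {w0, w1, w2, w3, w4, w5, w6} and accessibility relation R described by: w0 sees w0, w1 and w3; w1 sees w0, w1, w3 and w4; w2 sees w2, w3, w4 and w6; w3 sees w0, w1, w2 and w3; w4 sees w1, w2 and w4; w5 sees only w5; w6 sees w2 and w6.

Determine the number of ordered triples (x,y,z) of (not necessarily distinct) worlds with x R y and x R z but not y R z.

16

Enumerating: (w1,w0,w4), (w1,w3,w4), (w1,w4,w0), (w1,w4,w3), (w2,w3,w4), (w2,w3,w6), (w2,w4,w3), (w2,w4,w6), (w2,w6,w3), (w2,w6,w4), (w3,w0,w2), (w3,w1,w2), (w3,w2,w0), (w3,w2,w1), (w4,w1,w2), (w4,w2,w1).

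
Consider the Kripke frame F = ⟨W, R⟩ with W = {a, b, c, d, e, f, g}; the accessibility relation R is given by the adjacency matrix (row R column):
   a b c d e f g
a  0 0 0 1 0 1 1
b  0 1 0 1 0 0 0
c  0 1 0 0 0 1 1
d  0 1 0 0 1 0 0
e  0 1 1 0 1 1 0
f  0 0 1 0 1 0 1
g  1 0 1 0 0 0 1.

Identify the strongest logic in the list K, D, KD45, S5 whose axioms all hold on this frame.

D

Serial (axiom D): yes — every world has a successor (e.g. a R d).
Euclidean (axiom 5): no — a R d and a R f, but not d R f.
Transitive (axiom 4): no — a R d and d R b, but not a R b.
Reflexive (axiom T): no — a is not related to itself.
So F validates K, D; KD45 would additionally require R to be Euclidean and transitive. The strongest is D.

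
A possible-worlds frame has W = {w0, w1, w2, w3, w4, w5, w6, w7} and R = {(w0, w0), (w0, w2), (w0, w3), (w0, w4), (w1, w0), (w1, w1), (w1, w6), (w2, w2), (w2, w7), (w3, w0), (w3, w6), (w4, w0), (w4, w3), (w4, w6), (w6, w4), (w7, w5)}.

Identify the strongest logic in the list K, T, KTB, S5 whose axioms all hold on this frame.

Reflexive (axiom T): no — w3 is not related to itself.
Symmetric (axiom B): no — w0 R w2 but not w2 R w0.
Euclidean (axiom 5): no — w0 R w2 and w0 R w3, but not w2 R w3.
So F validates K; T would additionally require R to be reflexive. The strongest is K.

K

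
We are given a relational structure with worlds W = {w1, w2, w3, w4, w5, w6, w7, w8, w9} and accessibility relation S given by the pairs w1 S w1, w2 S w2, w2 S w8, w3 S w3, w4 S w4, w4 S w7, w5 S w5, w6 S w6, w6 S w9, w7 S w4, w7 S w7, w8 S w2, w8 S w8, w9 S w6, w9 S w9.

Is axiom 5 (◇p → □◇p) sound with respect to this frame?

Yes

Axiom 5 corresponds to the accessibility relation being Euclidean.
Euclidean: yes — any two successors of a common world are S-related.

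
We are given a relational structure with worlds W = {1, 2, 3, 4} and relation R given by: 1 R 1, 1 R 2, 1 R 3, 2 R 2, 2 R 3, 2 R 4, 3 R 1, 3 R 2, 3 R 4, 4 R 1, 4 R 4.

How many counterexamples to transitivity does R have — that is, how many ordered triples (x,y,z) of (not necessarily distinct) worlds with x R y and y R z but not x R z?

Enumerating: (1,2,4), (1,3,4), (2,3,1), (2,4,1), (3,1,3), (3,2,3), (4,1,2), (4,1,3).

8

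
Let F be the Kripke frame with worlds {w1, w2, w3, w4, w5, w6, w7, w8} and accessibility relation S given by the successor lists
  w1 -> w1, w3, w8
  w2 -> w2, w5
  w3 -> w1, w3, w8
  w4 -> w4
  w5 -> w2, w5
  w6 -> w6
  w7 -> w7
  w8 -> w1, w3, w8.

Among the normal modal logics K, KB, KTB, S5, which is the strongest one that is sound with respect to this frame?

S5

Symmetric (axiom B): yes — every pair in S has its reverse in S.
Reflexive (axiom T): yes — every world is S-related to itself.
Euclidean (axiom 5): yes — any two successors of a common world are S-related.
So F validates K, KB, KTB, S5. The strongest is S5.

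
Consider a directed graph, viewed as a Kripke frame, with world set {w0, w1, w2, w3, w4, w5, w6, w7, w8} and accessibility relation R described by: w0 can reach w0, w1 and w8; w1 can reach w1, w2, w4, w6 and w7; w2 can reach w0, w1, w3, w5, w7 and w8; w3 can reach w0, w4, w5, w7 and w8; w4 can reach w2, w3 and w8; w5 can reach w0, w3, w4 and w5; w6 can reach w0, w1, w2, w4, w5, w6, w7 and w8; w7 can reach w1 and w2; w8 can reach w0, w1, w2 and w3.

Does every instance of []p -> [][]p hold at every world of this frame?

No

By correspondence theory, 4 is valid on a frame iff R is transitive.
Transitive: no — w0 R w1 and w1 R w2, but not w0 R w2.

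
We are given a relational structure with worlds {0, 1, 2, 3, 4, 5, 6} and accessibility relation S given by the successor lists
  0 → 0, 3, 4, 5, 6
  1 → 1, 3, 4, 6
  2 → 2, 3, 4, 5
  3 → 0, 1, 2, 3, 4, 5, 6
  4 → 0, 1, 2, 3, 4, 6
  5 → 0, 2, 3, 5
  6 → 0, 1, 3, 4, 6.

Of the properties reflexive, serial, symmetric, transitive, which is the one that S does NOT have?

Reflexive: yes — every world is S-related to itself.
Serial: yes — every world has a successor (e.g. 0 S 0).
Symmetric: yes — every pair in S has its reverse in S.
Transitive: no — 0 S 3 and 3 S 1, but not 0 S 1.
Only transitive fails.

transitive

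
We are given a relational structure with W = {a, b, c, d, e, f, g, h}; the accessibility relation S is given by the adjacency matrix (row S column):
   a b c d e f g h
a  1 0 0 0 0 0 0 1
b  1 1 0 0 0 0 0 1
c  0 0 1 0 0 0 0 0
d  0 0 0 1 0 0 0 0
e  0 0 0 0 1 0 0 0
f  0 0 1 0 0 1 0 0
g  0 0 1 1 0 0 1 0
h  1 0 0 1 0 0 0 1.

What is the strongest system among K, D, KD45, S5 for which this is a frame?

Serial (axiom D): yes — every world has a successor (e.g. a S a).
Euclidean (axiom 5): no — g S c and g S d, but not c S d.
Transitive (axiom 4): no — a S h and h S d, but not a S d.
Reflexive (axiom T): yes — every world is S-related to itself.
So F validates K, D; KD45 would additionally require S to be Euclidean and transitive. The strongest is D.

D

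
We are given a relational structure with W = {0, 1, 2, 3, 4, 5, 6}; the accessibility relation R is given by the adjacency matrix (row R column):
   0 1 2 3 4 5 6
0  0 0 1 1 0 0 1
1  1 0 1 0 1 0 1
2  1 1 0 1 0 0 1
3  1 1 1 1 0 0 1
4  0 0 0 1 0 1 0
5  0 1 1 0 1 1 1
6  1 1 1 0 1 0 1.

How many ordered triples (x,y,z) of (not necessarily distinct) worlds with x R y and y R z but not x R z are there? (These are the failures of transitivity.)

38

Enumerating: (0,2,0), (0,2,1), (0,3,0), (0,3,1), (0,6,0), (0,6,1), (0,6,4), (1,0,3), (1,2,1), (1,2,3), (1,4,3), (1,4,5), … and 26 more.
Total: 38.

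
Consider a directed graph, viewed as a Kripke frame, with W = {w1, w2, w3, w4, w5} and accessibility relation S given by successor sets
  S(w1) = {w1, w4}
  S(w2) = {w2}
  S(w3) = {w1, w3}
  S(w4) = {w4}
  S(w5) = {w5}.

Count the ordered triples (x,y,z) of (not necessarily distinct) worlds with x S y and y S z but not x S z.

1

Enumerating: (w3,w1,w4).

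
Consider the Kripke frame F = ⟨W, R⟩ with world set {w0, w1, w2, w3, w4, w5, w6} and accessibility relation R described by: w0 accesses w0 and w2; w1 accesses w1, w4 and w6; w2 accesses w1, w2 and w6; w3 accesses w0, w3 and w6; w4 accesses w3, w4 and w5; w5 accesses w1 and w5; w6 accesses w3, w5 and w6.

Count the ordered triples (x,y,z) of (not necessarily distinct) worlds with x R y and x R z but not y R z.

Enumerating: (w0,w2,w0), (w1,w4,w1), (w1,w4,w6), (w1,w6,w1), (w1,w6,w4), (w2,w1,w2), (w2,w6,w1), (w2,w6,w2), (w3,w0,w3), (w3,w0,w6), (w3,w6,w0), (w4,w3,w4), … and 7 more.
Total: 19.

19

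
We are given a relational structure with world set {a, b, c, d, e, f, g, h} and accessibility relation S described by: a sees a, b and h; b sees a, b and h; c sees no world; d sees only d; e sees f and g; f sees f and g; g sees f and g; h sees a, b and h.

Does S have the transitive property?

Yes

Transitive: yes — every two-step S-path is closed by a direct edge.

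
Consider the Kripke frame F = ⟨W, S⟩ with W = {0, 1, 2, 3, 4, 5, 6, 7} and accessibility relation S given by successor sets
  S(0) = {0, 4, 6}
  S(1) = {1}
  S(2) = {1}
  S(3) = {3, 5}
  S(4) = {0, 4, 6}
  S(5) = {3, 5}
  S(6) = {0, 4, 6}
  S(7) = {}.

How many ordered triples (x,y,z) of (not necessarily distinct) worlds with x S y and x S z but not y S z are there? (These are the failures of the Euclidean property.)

S is Euclidean; there are no such tuples.

0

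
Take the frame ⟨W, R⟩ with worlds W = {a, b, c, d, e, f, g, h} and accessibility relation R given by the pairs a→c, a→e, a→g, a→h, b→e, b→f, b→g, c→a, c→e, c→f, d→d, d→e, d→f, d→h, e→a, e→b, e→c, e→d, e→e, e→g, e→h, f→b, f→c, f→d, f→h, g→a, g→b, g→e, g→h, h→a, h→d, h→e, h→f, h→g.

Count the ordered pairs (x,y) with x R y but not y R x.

R is symmetric; there are no such tuples.

0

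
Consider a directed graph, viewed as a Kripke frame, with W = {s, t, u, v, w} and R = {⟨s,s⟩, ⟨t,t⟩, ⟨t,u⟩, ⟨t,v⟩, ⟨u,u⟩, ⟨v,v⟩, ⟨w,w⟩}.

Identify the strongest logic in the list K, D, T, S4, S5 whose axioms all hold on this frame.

S4

Serial (axiom D): yes — every world has a successor (e.g. s R s).
Reflexive (axiom T): yes — every world is R-related to itself.
Transitive (axiom 4): yes — every two-step R-path is closed by a direct edge.
Euclidean (axiom 5): no — t R u and t R v, but not u R v.
So F validates K, D, T, S4; S5 would additionally require R to be Euclidean. The strongest is S4.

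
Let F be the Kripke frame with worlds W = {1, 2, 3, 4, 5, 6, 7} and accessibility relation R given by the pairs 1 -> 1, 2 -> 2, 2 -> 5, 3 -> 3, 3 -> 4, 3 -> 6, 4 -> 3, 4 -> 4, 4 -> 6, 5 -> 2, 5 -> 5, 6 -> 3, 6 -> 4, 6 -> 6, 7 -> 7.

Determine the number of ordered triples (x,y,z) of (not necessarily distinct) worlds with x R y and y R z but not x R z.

R is transitive; there are no such tuples.

0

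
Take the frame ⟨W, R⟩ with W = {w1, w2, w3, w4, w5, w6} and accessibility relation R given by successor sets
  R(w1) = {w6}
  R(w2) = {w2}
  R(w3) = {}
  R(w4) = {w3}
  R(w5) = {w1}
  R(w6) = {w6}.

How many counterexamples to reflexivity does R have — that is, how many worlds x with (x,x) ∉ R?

4

Enumerating: w1, w3, w4, w5.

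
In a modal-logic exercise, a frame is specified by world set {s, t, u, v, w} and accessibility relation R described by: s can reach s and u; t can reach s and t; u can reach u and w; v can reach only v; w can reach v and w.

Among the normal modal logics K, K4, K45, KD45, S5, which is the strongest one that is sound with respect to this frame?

K

Transitive (axiom 4): no — s R u and u R w, but not s R w.
Euclidean (axiom 5): no — s R u and s R s, but not u R s.
Serial (axiom D): yes — every world has a successor (e.g. s R s).
Reflexive (axiom T): yes — every world is R-related to itself.
So F validates K; K4 would additionally require R to be transitive. The strongest is K.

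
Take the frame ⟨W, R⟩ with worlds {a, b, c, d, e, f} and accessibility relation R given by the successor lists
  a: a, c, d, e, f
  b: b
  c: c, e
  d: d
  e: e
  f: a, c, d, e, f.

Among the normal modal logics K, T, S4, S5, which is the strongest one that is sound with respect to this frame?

S4

Reflexive (axiom T): yes — every world is R-related to itself.
Transitive (axiom 4): yes — every two-step R-path is closed by a direct edge.
Euclidean (axiom 5): no — a R c and a R d, but not c R d.
So F validates K, T, S4; S5 would additionally require R to be Euclidean. The strongest is S4.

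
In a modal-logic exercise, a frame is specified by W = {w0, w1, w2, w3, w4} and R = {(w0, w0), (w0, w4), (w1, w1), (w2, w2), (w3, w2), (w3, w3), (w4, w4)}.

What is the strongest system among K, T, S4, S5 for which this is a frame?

S4

Reflexive (axiom T): yes — every world is R-related to itself.
Transitive (axiom 4): yes — every two-step R-path is closed by a direct edge.
Euclidean (axiom 5): no — w0 R w4 and w0 R w0, but not w4 R w0.
So F validates K, T, S4; S5 would additionally require R to be Euclidean. The strongest is S4.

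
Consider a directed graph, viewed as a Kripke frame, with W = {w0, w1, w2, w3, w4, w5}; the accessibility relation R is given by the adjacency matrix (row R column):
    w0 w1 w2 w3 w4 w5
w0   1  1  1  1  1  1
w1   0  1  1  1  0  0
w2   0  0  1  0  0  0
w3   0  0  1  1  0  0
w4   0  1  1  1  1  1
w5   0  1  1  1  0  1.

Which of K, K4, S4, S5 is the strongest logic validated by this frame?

S4

Transitive (axiom 4): yes — every two-step R-path is closed by a direct edge.
Reflexive (axiom T): yes — every world is R-related to itself.
Euclidean (axiom 5): no — w0 R w1 and w0 R w4, but not w1 R w4.
So F validates K, K4, S4; S5 would additionally require R to be Euclidean. The strongest is S4.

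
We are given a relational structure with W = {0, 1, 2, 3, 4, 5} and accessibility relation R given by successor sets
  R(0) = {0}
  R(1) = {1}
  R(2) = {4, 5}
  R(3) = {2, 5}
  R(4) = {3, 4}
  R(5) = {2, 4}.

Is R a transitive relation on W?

Transitive: no — 2 R 4 and 4 R 3, but not 2 R 3.

No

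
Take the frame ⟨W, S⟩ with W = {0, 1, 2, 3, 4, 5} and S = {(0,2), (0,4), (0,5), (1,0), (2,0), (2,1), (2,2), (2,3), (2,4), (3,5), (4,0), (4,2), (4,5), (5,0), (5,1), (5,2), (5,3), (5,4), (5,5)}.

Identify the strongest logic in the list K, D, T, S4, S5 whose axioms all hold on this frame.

Serial (axiom D): yes — every world has a successor (e.g. 0 S 2).
Reflexive (axiom T): no — 0 is not related to itself.
Transitive (axiom 4): no — 0 S 2 and 2 S 1, but not 0 S 1.
Euclidean (axiom 5): no — 0 S 2 and 0 S 5, but not 2 S 5.
So F validates K, D; T would additionally require S to be reflexive. The strongest is D.

D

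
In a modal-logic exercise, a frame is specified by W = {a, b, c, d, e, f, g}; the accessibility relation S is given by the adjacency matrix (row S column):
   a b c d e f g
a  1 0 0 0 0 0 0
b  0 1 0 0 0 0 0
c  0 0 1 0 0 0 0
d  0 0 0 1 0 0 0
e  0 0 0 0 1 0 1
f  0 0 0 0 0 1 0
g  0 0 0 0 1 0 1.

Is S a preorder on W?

Reflexive: yes — every world is S-related to itself.
Transitive: yes — every two-step S-path is closed by a direct edge.
So S is a preorder.

Yes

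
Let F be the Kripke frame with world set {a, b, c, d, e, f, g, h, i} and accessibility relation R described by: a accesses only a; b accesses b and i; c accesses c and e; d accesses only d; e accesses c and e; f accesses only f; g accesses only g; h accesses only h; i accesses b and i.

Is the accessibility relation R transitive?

Yes

Transitive: yes — every two-step R-path is closed by a direct edge.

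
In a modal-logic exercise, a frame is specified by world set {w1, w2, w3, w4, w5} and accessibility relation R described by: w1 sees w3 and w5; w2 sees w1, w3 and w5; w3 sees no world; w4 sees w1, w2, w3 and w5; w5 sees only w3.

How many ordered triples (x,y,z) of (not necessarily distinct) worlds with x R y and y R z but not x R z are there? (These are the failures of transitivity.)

0

R is transitive; there are no such tuples.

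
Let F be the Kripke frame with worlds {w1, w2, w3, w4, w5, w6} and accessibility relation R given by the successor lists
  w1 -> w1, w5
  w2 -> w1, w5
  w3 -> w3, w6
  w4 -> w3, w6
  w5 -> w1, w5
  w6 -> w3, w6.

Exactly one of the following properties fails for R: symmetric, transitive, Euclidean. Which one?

symmetric

Symmetric: no — w2 R w1 but not w1 R w2.
Transitive: yes — every two-step R-path is closed by a direct edge.
Euclidean: yes — any two successors of a common world are R-related.
Only symmetric fails.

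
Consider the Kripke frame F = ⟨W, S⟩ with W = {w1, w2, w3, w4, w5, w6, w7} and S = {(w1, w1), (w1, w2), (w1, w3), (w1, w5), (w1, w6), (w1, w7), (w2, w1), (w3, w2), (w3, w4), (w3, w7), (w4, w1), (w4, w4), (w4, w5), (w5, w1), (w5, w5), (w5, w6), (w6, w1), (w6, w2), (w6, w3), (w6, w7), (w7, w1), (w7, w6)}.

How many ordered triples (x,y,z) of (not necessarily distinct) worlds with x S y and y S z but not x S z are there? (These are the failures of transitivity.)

Enumerating: (w1,w3,w4), (w2,w1,w2), (w2,w1,w3), (w2,w1,w5), (w2,w1,w6), (w2,w1,w7), (w3,w2,w1), (w3,w4,w1), (w3,w4,w5), (w3,w7,w1), (w3,w7,w6), (w4,w1,w2), … and 21 more.
Total: 33.

33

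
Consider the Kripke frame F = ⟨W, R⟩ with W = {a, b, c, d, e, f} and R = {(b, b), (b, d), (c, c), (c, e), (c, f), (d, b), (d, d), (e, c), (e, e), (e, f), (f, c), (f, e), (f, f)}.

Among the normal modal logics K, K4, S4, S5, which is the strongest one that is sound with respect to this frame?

Transitive (axiom 4): yes — every two-step R-path is closed by a direct edge.
Reflexive (axiom T): no — a is not related to itself.
Euclidean (axiom 5): yes — any two successors of a common world are R-related.
So F validates K, K4; S4 would additionally require R to be reflexive. The strongest is K4.

K4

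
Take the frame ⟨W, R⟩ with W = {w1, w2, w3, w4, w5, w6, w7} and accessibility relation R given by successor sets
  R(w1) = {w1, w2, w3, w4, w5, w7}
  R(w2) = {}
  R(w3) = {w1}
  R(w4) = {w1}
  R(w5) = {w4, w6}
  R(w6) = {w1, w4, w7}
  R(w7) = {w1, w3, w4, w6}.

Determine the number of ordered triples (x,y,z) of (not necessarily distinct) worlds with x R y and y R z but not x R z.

24

Enumerating: (w1,w5,w6), (w1,w7,w6), (w3,w1,w2), (w3,w1,w3), (w3,w1,w4), (w3,w1,w5), (w3,w1,w7), (w4,w1,w2), (w4,w1,w3), (w4,w1,w4), (w4,w1,w5), (w4,w1,w7), … and 12 more.
Total: 24.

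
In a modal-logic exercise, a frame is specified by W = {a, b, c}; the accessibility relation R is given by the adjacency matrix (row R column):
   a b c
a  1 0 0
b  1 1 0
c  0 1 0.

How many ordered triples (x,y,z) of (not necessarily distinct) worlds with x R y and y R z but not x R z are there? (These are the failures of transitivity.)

1

Enumerating: (c,b,a).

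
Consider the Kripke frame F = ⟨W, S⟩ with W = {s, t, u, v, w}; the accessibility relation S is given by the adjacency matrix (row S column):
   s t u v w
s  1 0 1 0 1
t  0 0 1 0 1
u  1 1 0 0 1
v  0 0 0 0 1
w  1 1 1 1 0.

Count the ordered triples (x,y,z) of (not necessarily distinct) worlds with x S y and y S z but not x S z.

Enumerating: (s,u,t), (s,w,t), (s,w,v), (t,u,s), (t,u,t), (t,w,s), (t,w,t), (t,w,v), (u,s,u), (u,t,u), (u,w,u), (u,w,v), … and 8 more.
Total: 20.

20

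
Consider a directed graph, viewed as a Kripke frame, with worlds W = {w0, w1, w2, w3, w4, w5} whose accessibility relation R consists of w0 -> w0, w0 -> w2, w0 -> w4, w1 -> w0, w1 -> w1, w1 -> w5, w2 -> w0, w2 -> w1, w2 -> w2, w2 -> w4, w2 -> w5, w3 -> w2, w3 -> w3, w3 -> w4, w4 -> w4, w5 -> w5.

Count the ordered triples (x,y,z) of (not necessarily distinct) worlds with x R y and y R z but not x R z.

7

Enumerating: (w0,w2,w1), (w0,w2,w5), (w1,w0,w2), (w1,w0,w4), (w3,w2,w0), (w3,w2,w1), (w3,w2,w5).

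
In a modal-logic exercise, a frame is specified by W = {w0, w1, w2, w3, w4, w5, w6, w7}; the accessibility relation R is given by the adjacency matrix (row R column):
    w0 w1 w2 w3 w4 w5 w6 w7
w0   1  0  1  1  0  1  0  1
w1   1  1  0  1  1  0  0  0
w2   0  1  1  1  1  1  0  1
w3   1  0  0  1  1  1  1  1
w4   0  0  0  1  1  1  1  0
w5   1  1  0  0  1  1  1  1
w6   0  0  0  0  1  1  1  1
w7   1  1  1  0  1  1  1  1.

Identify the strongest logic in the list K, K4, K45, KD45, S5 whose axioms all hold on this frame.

Transitive (axiom 4): no — w0 R w2 and w2 R w1, but not w0 R w1.
Euclidean (axiom 5): no — w0 R w3 and w0 R w2, but not w3 R w2.
Serial (axiom D): yes — every world has a successor (e.g. w0 R w0).
Reflexive (axiom T): yes — every world is R-related to itself.
So F validates K; K4 would additionally require R to be transitive. The strongest is K.

K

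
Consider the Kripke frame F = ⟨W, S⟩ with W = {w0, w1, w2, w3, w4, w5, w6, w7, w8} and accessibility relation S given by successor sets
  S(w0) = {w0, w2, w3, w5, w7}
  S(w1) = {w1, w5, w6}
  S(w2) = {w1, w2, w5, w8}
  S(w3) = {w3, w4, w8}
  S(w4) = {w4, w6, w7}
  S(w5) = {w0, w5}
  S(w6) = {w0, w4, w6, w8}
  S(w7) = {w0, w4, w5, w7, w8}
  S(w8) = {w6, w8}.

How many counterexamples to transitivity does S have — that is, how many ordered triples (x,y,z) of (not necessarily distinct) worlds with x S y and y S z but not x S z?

Enumerating: (w0,w2,w1), (w0,w2,w8), (w0,w3,w4), (w0,w3,w8), (w0,w7,w4), (w0,w7,w8), (w1,w5,w0), (w1,w6,w0), (w1,w6,w4), (w1,w6,w8), (w2,w1,w6), (w2,w5,w0), … and 23 more.
Total: 35.

35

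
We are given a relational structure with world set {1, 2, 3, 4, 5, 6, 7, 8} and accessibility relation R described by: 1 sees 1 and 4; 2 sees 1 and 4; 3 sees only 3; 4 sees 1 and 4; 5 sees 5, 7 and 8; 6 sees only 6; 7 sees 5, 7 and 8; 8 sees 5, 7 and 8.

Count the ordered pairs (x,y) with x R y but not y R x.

Enumerating: (2,1), (2,4).

2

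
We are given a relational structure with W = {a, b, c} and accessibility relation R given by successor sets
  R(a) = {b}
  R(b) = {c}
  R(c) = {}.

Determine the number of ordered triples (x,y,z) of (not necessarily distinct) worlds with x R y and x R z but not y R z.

2

Enumerating: (a,b,b), (b,c,c).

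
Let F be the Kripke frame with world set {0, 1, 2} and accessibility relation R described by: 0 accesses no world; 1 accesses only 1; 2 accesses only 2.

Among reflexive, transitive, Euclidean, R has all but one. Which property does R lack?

Reflexive: no — 0 is not related to itself.
Transitive: yes — every two-step R-path is closed by a direct edge.
Euclidean: yes — any two successors of a common world are R-related.
Only reflexive fails.

reflexive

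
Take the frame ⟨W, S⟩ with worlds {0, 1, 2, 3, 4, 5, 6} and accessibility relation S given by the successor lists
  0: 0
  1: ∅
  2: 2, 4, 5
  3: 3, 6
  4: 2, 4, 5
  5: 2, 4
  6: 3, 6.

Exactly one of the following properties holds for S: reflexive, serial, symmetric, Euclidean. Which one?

Reflexive: no — 1 is not related to itself.
Serial: no — 1 has no S-successor.
Symmetric: yes — every pair in S has its reverse in S.
Euclidean: no — 2 S 5 and 2 S 5, but not 5 S 5.
Only symmetric holds.

symmetric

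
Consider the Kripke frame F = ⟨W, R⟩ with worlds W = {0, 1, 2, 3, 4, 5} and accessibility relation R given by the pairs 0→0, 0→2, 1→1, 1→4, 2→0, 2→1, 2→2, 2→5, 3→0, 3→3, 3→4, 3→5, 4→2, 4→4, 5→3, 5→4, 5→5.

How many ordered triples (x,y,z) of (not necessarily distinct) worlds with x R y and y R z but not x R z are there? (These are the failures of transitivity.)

13

Enumerating: (0,2,1), (0,2,5), (1,4,2), (2,1,4), (2,5,3), (2,5,4), (3,0,2), (3,4,2), (4,2,0), (4,2,1), (4,2,5), (5,3,0), (5,4,2).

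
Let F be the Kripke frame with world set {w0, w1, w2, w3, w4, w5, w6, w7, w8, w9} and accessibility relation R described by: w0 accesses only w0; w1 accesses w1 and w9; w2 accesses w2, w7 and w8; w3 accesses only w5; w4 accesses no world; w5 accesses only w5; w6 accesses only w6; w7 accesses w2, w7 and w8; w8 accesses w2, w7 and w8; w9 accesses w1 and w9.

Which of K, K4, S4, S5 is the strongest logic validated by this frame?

K4

Transitive (axiom 4): yes — every two-step R-path is closed by a direct edge.
Reflexive (axiom T): no — w3 is not related to itself.
Euclidean (axiom 5): yes — any two successors of a common world are R-related.
So F validates K, K4; S4 would additionally require R to be reflexive. The strongest is K4.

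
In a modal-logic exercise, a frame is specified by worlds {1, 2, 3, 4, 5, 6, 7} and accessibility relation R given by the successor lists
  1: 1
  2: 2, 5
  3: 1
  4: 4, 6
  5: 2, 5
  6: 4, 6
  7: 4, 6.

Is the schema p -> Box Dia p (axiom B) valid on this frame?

The schema B characterises exactly the symmetric frames.
Symmetric: no — 3 R 1 but not 1 R 3.

No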